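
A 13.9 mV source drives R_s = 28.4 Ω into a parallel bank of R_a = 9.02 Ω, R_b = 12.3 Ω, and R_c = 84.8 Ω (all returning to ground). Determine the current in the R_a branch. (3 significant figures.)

I ≈ 0.227 mA

Parallel bank: R_p = 1/(1/9.02 + 1/12.3 + 1/84.8) = 4.903 Ω.
V_A by voltage divider: V_A = 13.9 × 4.903/(28.4 + 4.903) = 2.046 mV.
I(R_a) = V_A / R_a = 2.046/9.02 = 0.2269 mA.
(Equivalently: I_total = 0.4174 mA, then current-divider fraction G_k/ΣG = 0.5436.)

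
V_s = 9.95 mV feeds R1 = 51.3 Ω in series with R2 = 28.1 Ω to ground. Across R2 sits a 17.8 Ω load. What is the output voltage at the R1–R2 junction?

First combine the lower leg with the load: R2 ‖ R_L = 10.90 Ω.
Then V_out = V_s · R2'/(R1 + R2') = 9.95 × 10.90/62.20 = 1.743 mV.

V_out ≈ 1.74 mV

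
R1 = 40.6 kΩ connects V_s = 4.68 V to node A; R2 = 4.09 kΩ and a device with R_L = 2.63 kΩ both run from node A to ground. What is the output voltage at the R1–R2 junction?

R2 ‖ R_L = (4.09 × 2.63)/(4.09 + 2.63) = 1.601 kΩ.
Now apply the divider: V_out = 4.68 × 0.03793 = 0.1775 V.
(Unloaded it would be 0.428 V; the load pulls it down.)

V_out ≈ 0.178 V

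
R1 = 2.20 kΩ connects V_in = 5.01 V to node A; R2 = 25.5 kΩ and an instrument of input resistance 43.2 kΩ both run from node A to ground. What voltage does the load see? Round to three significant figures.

The load sits in parallel with R2, giving an effective lower resistance R2' = R2·R_L/(R2+R_L) = 16.03 kΩ.
Then V_out = V_in · R2'/(R1 + R2') = 5.01 × 16.03/18.23 = 4.406 V.
(Unloaded it would be 4.61 V; the load pulls it down.)

V_out ≈ 4.41 V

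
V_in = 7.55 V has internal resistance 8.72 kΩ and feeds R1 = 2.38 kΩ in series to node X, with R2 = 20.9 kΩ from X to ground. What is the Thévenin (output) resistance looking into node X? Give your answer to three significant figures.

R_th ≈ 7.25 kΩ

R1' = 8.72 + 2.38 = 11.10 kΩ (source resistance + R1).
Looking into X with the source shorted: R_th = R1'·R2/(R1'+R2) = 11.10 × 20.9/32.00 = 7.250 kΩ.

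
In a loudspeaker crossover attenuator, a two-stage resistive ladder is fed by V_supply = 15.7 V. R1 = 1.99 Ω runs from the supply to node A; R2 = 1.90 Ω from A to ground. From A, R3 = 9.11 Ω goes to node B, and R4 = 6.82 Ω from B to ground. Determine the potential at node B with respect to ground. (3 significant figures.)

V_B ≈ 3.09 V

Node A sees R2 in parallel with the series input of stage 2, R3 + R4 = 15.93 Ω.
Effective lower resistance at A: R2 ‖ 15.93 = 1.698 Ω.
First divider: V_A = V_supply · 1.698/(1.99 + 1.698) = 7.227 V.
V_B = V_A × 0.4281 = 3.094 V.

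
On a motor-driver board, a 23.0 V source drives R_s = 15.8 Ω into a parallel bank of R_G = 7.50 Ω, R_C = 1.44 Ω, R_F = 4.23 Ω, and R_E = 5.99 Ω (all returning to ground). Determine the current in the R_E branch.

I ≈ 0.188 A

Combine the parallel branches: R_p = (1/7.50 + 1/1.44 + 1/4.23 + 1/5.99)⁻¹ = 0.8123 Ω.
V_A = 23.0 × 0.8123/16.61 = 1.125 V.
Branch current I = V_A/R_E = 1.125/5.99 = 0.1877 A.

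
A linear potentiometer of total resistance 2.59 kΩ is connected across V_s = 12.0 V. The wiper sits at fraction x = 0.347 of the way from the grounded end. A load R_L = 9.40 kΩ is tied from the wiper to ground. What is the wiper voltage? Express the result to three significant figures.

The pot divides into 1.691 kΩ above the wiper and 0.8987 kΩ below.
(x·R_p) ‖ R_L = 0.8203 kΩ.
Then V_out = V_s · 0.8203/(1.691 + 0.8203) = 3.919 V.

V_out ≈ 3.92 V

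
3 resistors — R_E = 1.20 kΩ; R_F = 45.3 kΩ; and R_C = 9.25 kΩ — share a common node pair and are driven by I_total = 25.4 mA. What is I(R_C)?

I ≈ 2.85 mA

Conductances: ΣG = 1/1.20 + 1/45.3 + 1/9.25 = 0.9635 (1/kΩ).
R_C takes the fraction G_k/ΣG = 0.1081/0.9635 = 0.1122, so I = 25.4 × 0.1122 = 2.850 mA.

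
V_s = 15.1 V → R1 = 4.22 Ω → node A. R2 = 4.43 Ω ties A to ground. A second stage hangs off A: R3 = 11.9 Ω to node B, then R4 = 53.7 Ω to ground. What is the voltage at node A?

Node A sees R2 in parallel with the series input of stage 2, R3 + R4 = 65.60 Ω.
Effective lower resistance at A: R2 ‖ 65.60 = 4.150 Ω.
V_A = 15.1 × 4.150/(4.22 + 4.150) = 7.487 V.

V_A ≈ 7.49 V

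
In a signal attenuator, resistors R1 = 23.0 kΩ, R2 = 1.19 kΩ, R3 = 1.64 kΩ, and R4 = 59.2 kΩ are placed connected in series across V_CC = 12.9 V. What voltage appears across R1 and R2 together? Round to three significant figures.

V ≈ 3.67 V

Total series resistance ΣR = 23.0 + 1.19 + 1.64 + 59.2 = 85.03 kΩ.
R_{R1..R2} = 23.0 + 1.19 = 24.19 kΩ.
Voltage divider: V = V_CC · (24.19 / 85.03) = 12.9 × 0.2845 = 3.670 V.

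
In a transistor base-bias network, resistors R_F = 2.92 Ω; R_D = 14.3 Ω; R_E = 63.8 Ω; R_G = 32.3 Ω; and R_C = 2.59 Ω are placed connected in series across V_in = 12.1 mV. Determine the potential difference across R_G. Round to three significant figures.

V ≈ 3.37 mV

Total series resistance ΣR = 2.92 + 14.3 + 63.8 + 32.3 + 2.59 = 115.9 Ω.
V = V_in · R/ΣR = 12.1 × 0.2787 = 3.372 mV.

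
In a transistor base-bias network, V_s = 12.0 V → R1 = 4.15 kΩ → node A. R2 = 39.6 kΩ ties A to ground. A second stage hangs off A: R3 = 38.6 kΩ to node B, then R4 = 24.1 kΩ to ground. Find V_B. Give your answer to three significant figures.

V_B ≈ 3.94 V

Node A sees R2 in parallel with the series input of stage 2, R3 + R4 = 62.70 kΩ.
Effective lower resistance at A: R2 ‖ 62.70 = 24.27 kΩ.
So V_A = 12.0 × 0.8540 = 10.25 V.
V_B = V_A × 0.3844 = 3.939 V.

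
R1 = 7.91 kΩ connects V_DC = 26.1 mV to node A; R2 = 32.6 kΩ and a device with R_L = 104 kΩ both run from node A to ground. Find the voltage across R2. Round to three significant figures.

V_out ≈ 19.8 mV

First combine the lower leg with the load: R2 ‖ R_L = 24.82 kΩ.
Then V_out = V_DC · R2'/(R1 + R2') = 26.1 × 24.82/32.73 = 19.79 mV.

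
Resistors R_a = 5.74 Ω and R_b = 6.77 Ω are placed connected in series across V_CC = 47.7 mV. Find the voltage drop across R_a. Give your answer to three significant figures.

V ≈ 21.9 mV

Series total: ΣR = 5.74 + 6.77 = 12.51 Ω.
V = V_CC · R/ΣR = 47.7 × 0.4588 = 21.89 mV.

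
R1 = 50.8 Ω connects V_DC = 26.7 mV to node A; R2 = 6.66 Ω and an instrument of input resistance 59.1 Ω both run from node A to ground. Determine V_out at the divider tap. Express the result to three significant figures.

V_out ≈ 2.81 mV

The load sits in parallel with R2, giving an effective lower resistance R2' = R2·R_L/(R2+R_L) = 5.985 Ω.
Then V_out = V_DC · R2'/(R1 + R2') = 26.7 × 5.985/56.79 = 2.814 mV.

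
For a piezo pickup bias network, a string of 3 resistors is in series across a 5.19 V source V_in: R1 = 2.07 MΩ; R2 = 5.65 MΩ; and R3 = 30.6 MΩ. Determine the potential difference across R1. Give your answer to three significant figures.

Total series resistance ΣR = 2.07 + 5.65 + 30.6 = 38.32 MΩ.
By the voltage-divider rule, V = 5.19 × 2.070/38.32 = 0.2804 V.

V ≈ 0.280 V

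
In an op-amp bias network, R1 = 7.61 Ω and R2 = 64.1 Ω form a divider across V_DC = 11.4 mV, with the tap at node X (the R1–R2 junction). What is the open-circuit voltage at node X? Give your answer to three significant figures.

V_th ≈ 10.2 mV

Open-circuit (no load on X): V_th = V_DC · R2/(R1 + R2) = 11.4 × 64.1/(7.610 + 64.1) = 10.19 mV.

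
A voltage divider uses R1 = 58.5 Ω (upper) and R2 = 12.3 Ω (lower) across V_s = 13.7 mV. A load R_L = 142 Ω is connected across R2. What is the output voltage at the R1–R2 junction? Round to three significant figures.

V_out ≈ 2.22 mV

The load sits in parallel with R2, giving an effective lower resistance R2' = R2·R_L/(R2+R_L) = 11.32 Ω.
Now apply the divider: V_out = 13.7 × 0.1621 = 2.221 mV.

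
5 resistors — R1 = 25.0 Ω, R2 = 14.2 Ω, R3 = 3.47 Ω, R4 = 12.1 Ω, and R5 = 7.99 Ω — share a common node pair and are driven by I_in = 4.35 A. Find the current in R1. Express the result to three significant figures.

ΣG = 1/25.0 + 1/14.2 + 1/3.47 + 1/12.1 + 1/7.99 = 0.6064.
R1 takes the fraction G_k/ΣG = 0.04000/0.6064 = 0.06596, so I = 4.35 × 0.06596 = 0.2869 A.

I ≈ 0.287 A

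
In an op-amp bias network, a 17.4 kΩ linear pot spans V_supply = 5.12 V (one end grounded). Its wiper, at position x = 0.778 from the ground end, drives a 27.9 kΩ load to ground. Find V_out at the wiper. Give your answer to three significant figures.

Split the track: R_lower = x·R_p = 13.54 kΩ, R_upper = (1−x)·R_p = 3.863 kΩ.
R_L loads the lower segment: effective lower R = 9.115 kΩ.
Loaded-divider output: V_out = 5.12 × 0.7023 = 3.596 V.
(Unloaded: V_out = x·V_supply = 3.98 V.)

V_out ≈ 3.60 V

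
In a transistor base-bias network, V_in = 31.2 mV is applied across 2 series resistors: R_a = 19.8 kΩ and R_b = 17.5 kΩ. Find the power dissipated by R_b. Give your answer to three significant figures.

ΣR = 37.30 kΩ → I = 31.2/37.30 = 0.8365 µA.
V(R_b) = I·R = 14.64 mV; P = V·I = 14.64 × 0.8365 = 12.24 nW.

P ≈ 12.2 nW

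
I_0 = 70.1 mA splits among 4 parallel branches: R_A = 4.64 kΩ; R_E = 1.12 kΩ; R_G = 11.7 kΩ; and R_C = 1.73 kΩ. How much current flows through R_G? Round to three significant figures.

Conductances: ΣG = 1/4.64 + 1/1.12 + 1/11.7 + 1/1.73 = 1.772 (1/kΩ).
R_G takes the fraction G_k/ΣG = 0.08547/1.772 = 0.04824, so I = 70.1 × 0.04824 = 3.381 mA.

I ≈ 3.38 mA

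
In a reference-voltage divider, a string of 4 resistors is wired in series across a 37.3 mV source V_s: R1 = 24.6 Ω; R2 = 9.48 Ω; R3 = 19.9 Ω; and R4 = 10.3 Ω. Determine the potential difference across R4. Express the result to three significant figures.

Total series resistance ΣR = 24.6 + 9.48 + 19.9 + 10.3 = 64.28 Ω.
V = V_s · R/ΣR = 37.3 × 0.1602 = 5.977 mV.

V ≈ 5.98 mV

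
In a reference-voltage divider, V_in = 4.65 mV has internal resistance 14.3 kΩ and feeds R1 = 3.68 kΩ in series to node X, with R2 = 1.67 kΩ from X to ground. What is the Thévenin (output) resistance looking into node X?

R1' = 14.3 + 3.68 = 17.98 kΩ (source resistance + R1).
Zeroing V_in shorts the top of R1' to ground, so R_th = R1' ‖ R2 = 1.528 kΩ.

R_th ≈ 1.53 kΩ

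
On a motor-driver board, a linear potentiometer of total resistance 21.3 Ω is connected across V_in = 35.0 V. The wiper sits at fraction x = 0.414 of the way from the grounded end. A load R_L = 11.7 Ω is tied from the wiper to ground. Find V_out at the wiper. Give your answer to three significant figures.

V_out ≈ 10.1 V

Split the track: R_lower = x·R_p = 8.818 Ω, R_upper = (1−x)·R_p = 12.48 Ω.
R_L loads the lower segment: effective lower R = 5.028 Ω.
Then V_out = V_in · 5.028/(12.48 + 5.028) = 10.05 V.
(Unloaded: V_out = x·V_in = 14.5 V.)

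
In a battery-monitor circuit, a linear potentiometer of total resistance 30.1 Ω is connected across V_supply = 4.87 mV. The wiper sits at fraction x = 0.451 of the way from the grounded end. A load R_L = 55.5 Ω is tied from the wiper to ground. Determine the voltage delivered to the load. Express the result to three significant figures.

Lower segment x·R_p = 13.58 Ω; upper segment (1−x)·R_p = 16.52 Ω.
Lower segment in parallel with the load: 13.58 ‖ 55.5 = 10.91 Ω.
Then V_out = V_supply · 10.91/(16.52 + 10.91) = 1.936 mV.

V_out ≈ 1.94 mV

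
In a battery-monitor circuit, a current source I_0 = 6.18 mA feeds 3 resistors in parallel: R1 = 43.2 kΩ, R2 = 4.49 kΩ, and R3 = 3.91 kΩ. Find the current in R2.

I ≈ 2.74 mA

Conductances: ΣG = 1/43.2 + 1/4.49 + 1/3.91 = 0.5016 (1/kΩ).
R2 takes the fraction G_k/ΣG = 0.2227/0.5016 = 0.4440, so I = 6.18 × 0.4440 = 2.744 mA.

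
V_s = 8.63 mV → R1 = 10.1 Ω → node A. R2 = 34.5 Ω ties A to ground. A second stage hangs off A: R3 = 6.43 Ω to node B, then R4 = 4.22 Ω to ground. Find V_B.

V_B ≈ 1.53 mV

Looking into the second stage from A: R3 + R4 = 10.65 Ω appears in parallel with R2.
Effective lower resistance at A: R2 ‖ 10.65 = 8.138 Ω.
So V_A = 8.63 × 0.4462 = 3.851 mV.
V_B = V_A × 0.3962 = 1.526 mV.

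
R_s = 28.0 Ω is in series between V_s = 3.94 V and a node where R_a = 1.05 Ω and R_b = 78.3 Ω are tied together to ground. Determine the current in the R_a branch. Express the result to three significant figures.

Parallel bank: R_p = 1/(1/1.05 + 1/78.3) = 1.036 Ω.
V_A = 3.94 × 1.036/29.04 = 0.1406 V.
Branch current I = V_A/R_a = 0.1406/1.05 = 0.1339 A.

I ≈ 0.134 A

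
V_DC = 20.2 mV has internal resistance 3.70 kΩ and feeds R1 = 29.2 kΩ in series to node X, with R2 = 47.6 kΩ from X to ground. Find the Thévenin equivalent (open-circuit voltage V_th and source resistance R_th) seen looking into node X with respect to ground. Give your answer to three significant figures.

R1' = 3.70 + 29.2 = 32.90 kΩ (source resistance + R1).
Open-circuit (no load on X): V_th = V_DC · R2/(R1' + R2) = 20.2 × 47.6/(32.90 + 47.6) = 11.94 mV.
With V_DC suppressed (replaced by a short), R_th = R1' ‖ R2 = (32.90 × 47.6)/(32.90 + 47.6) = 19.45 kΩ.

V_th ≈ 11.9 mV, R_th ≈ 19.5 kΩ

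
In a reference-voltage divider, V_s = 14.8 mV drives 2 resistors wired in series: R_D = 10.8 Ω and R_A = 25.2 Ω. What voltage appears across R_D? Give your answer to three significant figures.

ΣR = 10.8 + 25.2 = 36.00 Ω.
V = V_s · R/ΣR = 14.8 × 0.3000 = 4.440 mV.

V ≈ 4.44 mV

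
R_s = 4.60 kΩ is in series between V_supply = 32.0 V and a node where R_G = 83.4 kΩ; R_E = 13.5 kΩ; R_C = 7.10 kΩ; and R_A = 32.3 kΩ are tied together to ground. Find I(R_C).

Combine the parallel branches: R_p = (1/83.4 + 1/13.5 + 1/7.10 + 1/32.3)⁻¹ = 3.878 kΩ.
V_A by voltage divider: V_A = 32.0 × 3.878/(4.60 + 3.878) = 14.64 V.
Branch current I = V_A/R_C = 14.64/7.10 = 2.062 mA.

I ≈ 2.06 mA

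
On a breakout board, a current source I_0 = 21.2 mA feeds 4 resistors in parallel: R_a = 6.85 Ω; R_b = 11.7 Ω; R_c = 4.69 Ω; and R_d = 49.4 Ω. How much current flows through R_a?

Total conductance ΣG = 1/6.85 + 1/11.7 + 1/4.69 + 1/49.4 = 0.4649 (units of 1/Ω).
R_a takes the fraction G_k/ΣG = 0.1460/0.4649 = 0.3140, so I = 21.2 × 0.3140 = 6.657 mA.

I ≈ 6.66 mA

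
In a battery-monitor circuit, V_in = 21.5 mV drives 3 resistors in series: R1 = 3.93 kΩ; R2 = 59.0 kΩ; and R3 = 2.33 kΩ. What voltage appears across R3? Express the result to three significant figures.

V ≈ 0.768 mV

Total series resistance ΣR = 3.93 + 59.0 + 2.33 = 65.26 kΩ.
V = V_in · R/ΣR = 21.5 × 0.03570 = 0.7676 mV.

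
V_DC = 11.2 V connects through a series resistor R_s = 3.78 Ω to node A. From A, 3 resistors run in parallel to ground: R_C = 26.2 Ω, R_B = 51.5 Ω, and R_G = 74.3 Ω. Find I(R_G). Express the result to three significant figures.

I ≈ 0.119 A

Equivalent of the parallel group: R_p = 14.08 Ω.
Node voltage V_A = V_DC · R_p/(R_s + R_p) = 11.2 × 0.7883 = 8.829 V.
Branch current I = V_A/R_G = 8.829/74.3 = 0.1188 A.
(Check via current divider: I_total = 0.6273 A; share G_k/ΣG = 0.1894 → same result.)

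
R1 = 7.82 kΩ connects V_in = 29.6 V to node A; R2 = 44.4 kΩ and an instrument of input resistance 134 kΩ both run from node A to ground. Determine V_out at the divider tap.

R2 ‖ R_L = (44.4 × 134)/(44.4 + 134) = 33.35 kΩ.
Then V_out = V_in · R2'/(R1 + R2') = 29.6 × 33.35/41.17 = 23.98 V.

V_out ≈ 24.0 V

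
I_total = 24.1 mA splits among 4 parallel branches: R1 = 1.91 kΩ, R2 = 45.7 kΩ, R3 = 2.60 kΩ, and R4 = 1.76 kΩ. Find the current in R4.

Conductances: ΣG = 1/1.91 + 1/45.7 + 1/2.60 + 1/1.76 = 1.498 (1/kΩ).
R4 takes the fraction G_k/ΣG = 0.5682/1.498 = 0.3792, so I = 24.1 × 0.3792 = 9.140 mA.

I ≈ 9.14 mA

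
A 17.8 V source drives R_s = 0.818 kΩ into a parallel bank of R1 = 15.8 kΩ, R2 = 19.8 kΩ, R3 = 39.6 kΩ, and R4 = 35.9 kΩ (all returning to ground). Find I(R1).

I ≈ 0.991 mA

Parallel bank: R_p = 1/(1/15.8 + 1/19.8 + 1/39.6 + 1/35.9) = 5.991 kΩ.
Node voltage V_A = V_CC · R_p/(R_s + R_p) = 17.8 × 0.8799 = 15.66 V.
I(R1) = V_A / R1 = 15.66/15.8 = 0.9912 mA.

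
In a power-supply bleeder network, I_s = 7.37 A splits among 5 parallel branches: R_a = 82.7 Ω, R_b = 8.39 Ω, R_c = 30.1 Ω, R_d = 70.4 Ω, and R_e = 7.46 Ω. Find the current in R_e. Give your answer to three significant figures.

I ≈ 3.16 A

Conductances: ΣG = 1/82.7 + 1/8.39 + 1/30.1 + 1/70.4 + 1/7.46 = 0.3128 (1/Ω).
R_e takes the fraction G_k/ΣG = 0.1340/0.3128 = 0.4286, so I = 7.37 × 0.4286 = 3.159 A.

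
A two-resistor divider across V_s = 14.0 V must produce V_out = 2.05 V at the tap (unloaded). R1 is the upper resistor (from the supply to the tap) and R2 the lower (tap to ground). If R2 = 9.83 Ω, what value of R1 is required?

R1 ≈ 57.3 Ω

The divider ratio is R2/(R1+R2) = 2.05/14.0 = 0.1464.
R1 = R2·(1/k − 1) = 9.83 × 5.829 = 57.30 Ω.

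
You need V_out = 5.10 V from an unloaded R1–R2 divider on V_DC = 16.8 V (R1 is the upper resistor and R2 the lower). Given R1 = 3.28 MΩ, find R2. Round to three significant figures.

R2 ≈ 1.43 MΩ

The divider ratio is R2/(R1+R2) = 5.10/16.8 = 0.3036.
So R2 = R1 · V_out/(V_DC − V_out) = 3.28 × 5.10/(16.8 − 5.10) = 3.28 × 0.4359 = 1.430 MΩ.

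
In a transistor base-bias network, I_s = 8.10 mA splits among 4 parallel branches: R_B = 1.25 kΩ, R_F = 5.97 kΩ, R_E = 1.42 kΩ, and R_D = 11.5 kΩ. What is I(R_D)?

ΣG = 1/1.25 + 1/5.97 + 1/1.42 + 1/11.5 = 1.759.
Current divider: I(R_D) = I_s · G_k/ΣG = 8.10 × (0.08696/1.759) = 8.10 × 0.04944 = 0.4005 mA.

I ≈ 0.400 mA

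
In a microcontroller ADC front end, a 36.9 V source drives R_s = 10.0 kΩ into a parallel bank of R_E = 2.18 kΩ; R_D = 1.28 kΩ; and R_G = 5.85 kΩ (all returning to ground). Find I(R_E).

Equivalent of the parallel group: R_p = 0.7088 kΩ.
V_A = 36.9 × 0.7088/10.71 = 2.442 V.
Branch current I = V_A/R_E = 2.442/2.18 = 1.120 mA.

I ≈ 1.12 mA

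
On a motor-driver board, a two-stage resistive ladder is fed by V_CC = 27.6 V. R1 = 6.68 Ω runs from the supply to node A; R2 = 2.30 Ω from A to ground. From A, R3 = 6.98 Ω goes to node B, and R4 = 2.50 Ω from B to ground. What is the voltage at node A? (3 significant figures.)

V_A ≈ 5.99 V

Looking into the second stage from A: R3 + R4 = 9.480 Ω appears in parallel with R2.
R2 ‖ (R3+R4) = 1.851 Ω.
First divider: V_A = V_CC · 1.851/(6.68 + 1.851) = 5.988 V.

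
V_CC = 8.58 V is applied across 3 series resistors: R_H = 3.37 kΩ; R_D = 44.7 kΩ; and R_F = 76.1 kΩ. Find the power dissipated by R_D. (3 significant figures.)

The common current is I = 8.58/124.2 = 0.06910 mA.
P(R_D) = I²·R_D = (0.06910)² × 44.7 = 0.2134 mW.

P ≈ 0.213 mW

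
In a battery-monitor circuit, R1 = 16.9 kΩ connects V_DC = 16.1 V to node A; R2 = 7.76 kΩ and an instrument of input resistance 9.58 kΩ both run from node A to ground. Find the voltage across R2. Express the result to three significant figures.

V_out ≈ 3.26 V

First combine the lower leg with the load: R2 ‖ R_L = 4.287 kΩ.
Then V_out = V_DC · R2'/(R1 + R2') = 16.1 × 4.287/21.19 = 3.258 V.
(Unloaded it would be 5.07 V; the load pulls it down.)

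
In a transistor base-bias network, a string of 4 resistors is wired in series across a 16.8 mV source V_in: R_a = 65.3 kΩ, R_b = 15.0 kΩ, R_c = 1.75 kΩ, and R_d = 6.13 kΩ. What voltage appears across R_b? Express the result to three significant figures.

V ≈ 2.86 mV

Total series resistance ΣR = 65.3 + 15.0 + 1.75 + 6.13 = 88.18 kΩ.
V = V_in · R/ΣR = 16.8 × 0.1701 = 2.858 mV.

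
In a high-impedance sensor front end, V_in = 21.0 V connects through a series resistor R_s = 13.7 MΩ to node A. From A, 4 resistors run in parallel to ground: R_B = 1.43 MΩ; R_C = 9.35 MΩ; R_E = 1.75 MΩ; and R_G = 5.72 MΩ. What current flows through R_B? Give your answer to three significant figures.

Combine the parallel branches: R_p = (1/1.43 + 1/9.35 + 1/1.75 + 1/5.72)⁻¹ = 0.6441 MΩ.
Node voltage V_A = V_in · R_p/(R_s + R_p) = 21.0 × 0.04490 = 0.9430 V.
Branch current I = V_A/R_B = 0.9430/1.43 = 0.6594 µA.

I ≈ 0.659 µA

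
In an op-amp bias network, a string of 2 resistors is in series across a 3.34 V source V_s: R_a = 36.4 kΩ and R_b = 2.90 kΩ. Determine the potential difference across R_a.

V ≈ 3.09 V

Total series resistance ΣR = 36.4 + 2.90 = 39.30 kΩ.
Voltage divider: V = V_s · (36.40 / 39.30) = 3.34 × 0.9262 = 3.094 V.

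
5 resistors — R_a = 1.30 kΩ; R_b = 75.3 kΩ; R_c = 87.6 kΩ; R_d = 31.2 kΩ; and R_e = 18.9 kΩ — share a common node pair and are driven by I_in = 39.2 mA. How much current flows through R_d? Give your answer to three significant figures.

ΣG = 1/1.30 + 1/75.3 + 1/87.6 + 1/31.2 + 1/18.9 = 0.8789.
Current divider: I(R_d) = I_in · G_k/ΣG = 39.2 × (0.03205/0.8789) = 39.2 × 0.03647 = 1.430 mA.

I ≈ 1.43 mA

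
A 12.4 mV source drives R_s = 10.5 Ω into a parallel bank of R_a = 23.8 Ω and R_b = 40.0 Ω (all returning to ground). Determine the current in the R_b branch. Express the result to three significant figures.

Parallel bank: R_p = 1/(1/23.8 + 1/40.0) = 14.92 Ω.
V_A by voltage divider: V_A = 12.4 × 14.92/(10.5 + 14.92) = 7.278 mV.
I(R_b) = V_A / R_b = 7.278/40.0 = 0.1820 mA.

I ≈ 0.182 mA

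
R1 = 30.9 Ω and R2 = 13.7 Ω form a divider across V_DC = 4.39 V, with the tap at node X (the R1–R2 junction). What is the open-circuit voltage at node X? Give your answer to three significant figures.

V_th ≈ 1.35 V

With X open, the divider is unloaded: V_th = 4.39 × 13.7/44.60 = 1.348 V.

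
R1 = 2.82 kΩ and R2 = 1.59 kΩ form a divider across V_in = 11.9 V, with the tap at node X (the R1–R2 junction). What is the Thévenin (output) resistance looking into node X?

R_th ≈ 1.02 kΩ

Looking into X with the source shorted: R_th = R1·R2/(R1+R2) = 2.820 × 1.59/4.410 = 1.017 kΩ.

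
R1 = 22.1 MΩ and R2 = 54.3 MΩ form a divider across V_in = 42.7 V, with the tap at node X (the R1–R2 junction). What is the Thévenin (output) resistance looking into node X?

Zeroing V_in shorts the top of R1 to ground, so R_th = R1 ‖ R2 = 15.71 MΩ.

R_th ≈ 15.7 MΩ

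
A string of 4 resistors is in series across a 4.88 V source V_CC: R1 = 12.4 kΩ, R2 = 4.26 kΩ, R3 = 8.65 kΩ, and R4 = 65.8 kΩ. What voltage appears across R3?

V ≈ 0.463 V

ΣR = 12.4 + 4.26 + 8.65 + 65.8 = 91.11 kΩ.
By the voltage-divider rule, V = 4.88 × 8.650/91.11 = 0.4633 V.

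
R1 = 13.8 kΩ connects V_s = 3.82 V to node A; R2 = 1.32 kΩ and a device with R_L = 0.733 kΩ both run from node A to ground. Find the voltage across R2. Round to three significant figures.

The load sits in parallel with R2, giving an effective lower resistance R2' = R2·R_L/(R2+R_L) = 0.4713 kΩ.
Now apply the divider: V_out = 3.82 × 0.03302 = 0.1262 V.
(Unloaded it would be 0.333 V; the load pulls it down.)

V_out ≈ 0.126 V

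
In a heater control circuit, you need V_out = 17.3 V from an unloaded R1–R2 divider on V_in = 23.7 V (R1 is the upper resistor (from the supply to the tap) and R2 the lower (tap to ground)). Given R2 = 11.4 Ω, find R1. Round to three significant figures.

The divider ratio is R2/(R1+R2) = 17.3/23.7 = 0.7300.
So R1 = R2 · (V_in/V_out − 1) = 11.4 × (23.7/17.3 − 1) = 11.4 × 0.3699 = 4.217 Ω.

R1 ≈ 4.22 Ω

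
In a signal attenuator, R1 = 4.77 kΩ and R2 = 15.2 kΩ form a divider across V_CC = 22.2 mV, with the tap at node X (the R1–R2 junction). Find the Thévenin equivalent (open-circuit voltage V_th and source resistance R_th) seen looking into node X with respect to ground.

V_th ≈ 16.9 mV, R_th ≈ 3.63 kΩ

With X open, the divider is unloaded: V_th = 22.2 × 15.2/19.97 = 16.90 mV.
With V_CC suppressed (replaced by a short), R_th = R1 ‖ R2 = (4.770 × 15.2)/(4.770 + 15.2) = 3.631 kΩ.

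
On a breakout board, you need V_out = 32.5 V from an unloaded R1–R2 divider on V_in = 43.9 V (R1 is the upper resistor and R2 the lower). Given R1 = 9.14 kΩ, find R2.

R2 ≈ 26.1 kΩ

V_out/V_in = R2/(R1+R2) = 0.7403.
Rearranging, R2 = R1·k/(1−k) = 9.14 × 2.851 = 26.06 kΩ.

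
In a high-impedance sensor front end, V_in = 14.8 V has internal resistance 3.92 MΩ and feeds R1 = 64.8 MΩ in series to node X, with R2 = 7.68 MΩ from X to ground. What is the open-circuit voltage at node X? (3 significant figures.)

R1' = 3.92 + 64.8 = 68.72 MΩ (source resistance + R1).
With X open, the divider is unloaded: V_th = 14.8 × 7.68/76.40 = 1.488 V.

V_th ≈ 1.49 V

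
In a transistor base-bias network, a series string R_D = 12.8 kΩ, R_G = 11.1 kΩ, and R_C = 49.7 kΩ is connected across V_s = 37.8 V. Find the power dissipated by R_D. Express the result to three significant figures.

P ≈ 3.38 mW

ΣR = 73.60 kΩ → I = 37.8/73.60 = 0.5136 mA.
P(R_D) = I²·R_D = (0.5136)² × 12.8 = 3.376 mW.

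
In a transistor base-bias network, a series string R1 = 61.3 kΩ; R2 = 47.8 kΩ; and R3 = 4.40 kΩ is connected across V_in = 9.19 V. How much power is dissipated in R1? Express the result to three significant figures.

P ≈ 0.402 mW

The common current is I = 9.19/113.5 = 0.08097 mA.
P(R1) = I²·R1 = (0.08097)² × 61.3 = 0.4019 mW.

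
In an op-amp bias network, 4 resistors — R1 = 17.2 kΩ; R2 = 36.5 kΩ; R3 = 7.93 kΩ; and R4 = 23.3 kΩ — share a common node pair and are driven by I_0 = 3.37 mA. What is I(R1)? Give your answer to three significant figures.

I ≈ 0.770 mA

ΣG = 1/17.2 + 1/36.5 + 1/7.93 + 1/23.3 = 0.2546.
R1 takes the fraction G_k/ΣG = 0.05814/0.2546 = 0.2284, so I = 3.37 × 0.2284 = 0.7697 mA.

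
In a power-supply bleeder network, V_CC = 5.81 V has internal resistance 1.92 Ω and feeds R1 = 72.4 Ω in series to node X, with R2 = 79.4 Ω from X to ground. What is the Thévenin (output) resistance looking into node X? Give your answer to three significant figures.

R1' = 1.92 + 72.4 = 74.32 Ω (source resistance + R1).
With V_CC suppressed (replaced by a short), R_th = R1' ‖ R2 = (74.32 × 79.4)/(74.32 + 79.4) = 38.39 Ω.

R_th ≈ 38.4 Ω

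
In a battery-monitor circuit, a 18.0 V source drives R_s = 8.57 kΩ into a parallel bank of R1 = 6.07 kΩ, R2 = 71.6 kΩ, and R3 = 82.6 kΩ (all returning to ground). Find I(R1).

Combine the parallel branches: R_p = (1/6.07 + 1/71.6 + 1/82.6)⁻¹ = 5.241 kΩ.
V_A by voltage divider: V_A = 18.0 × 5.241/(8.57 + 5.241) = 6.830 V.
Branch current I = V_A/R1 = 6.830/6.07 = 1.125 mA.

I ≈ 1.13 mA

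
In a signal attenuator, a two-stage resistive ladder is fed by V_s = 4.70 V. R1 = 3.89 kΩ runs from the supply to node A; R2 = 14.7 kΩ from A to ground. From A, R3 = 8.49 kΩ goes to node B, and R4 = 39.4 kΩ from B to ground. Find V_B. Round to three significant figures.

V_B ≈ 2.87 V

The second stage (R3 + R4 = 47.89 kΩ) loads node A in parallel with R2.
R2 ‖ (R3+R4) = 11.25 kΩ.
So V_A = 4.70 × 0.7430 = 3.492 V.
Then the unloaded second divider: V_B = V_A × R4/(R3+R4) = 3.492 × 0.8227 = 2.873 V.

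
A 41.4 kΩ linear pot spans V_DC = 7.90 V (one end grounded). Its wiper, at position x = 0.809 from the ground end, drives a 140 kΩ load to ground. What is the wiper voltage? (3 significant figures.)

Split the track: R_lower = x·R_p = 33.49 kΩ, R_upper = (1−x)·R_p = 7.907 kΩ.
Lower segment in parallel with the load: 33.49 ‖ 140 = 27.03 kΩ.
V_out = 7.90 × 27.03/(7.907 + 27.03) = 6.112 V.

V_out ≈ 6.11 V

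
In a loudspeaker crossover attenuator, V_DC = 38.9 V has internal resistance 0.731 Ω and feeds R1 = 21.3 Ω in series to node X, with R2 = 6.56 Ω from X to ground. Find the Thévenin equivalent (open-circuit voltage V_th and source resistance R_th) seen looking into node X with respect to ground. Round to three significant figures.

V_th ≈ 8.93 V, R_th ≈ 5.05 Ω

R1' = 0.731 + 21.3 = 22.03 Ω (source resistance + R1).
Open-circuit (no load on X): V_th = V_DC · R2/(R1' + R2) = 38.9 × 6.56/(22.03 + 6.56) = 8.925 V.
With V_DC suppressed (replaced by a short), R_th = R1' ‖ R2 = (22.03 × 6.56)/(22.03 + 6.56) = 5.055 Ω.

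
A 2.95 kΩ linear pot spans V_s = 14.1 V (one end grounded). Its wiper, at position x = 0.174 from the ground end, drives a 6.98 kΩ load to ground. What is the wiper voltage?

V_out ≈ 2.31 V

The pot divides into 2.437 kΩ above the wiper and 0.5133 kΩ below.
Lower segment in parallel with the load: 0.5133 ‖ 6.98 = 0.4781 kΩ.
V_out = 14.1 × 0.4781/(2.437 + 0.4781) = 2.313 V.
(Unloaded: V_out = x·V_s = 2.45 V.)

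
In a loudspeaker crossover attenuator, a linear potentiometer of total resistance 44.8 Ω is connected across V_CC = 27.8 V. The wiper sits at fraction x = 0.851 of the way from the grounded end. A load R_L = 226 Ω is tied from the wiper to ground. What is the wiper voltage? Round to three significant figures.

V_out ≈ 23.1 V

The pot divides into 6.675 Ω above the wiper and 38.12 Ω below.
Lower segment in parallel with the load: 38.12 ‖ 226 = 32.62 Ω.
Then V_out = V_CC · 32.62/(6.675 + 32.62) = 23.08 V.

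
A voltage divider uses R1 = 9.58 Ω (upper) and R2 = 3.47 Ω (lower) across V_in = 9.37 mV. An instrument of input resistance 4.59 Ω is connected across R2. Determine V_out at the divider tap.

The load sits in parallel with R2, giving an effective lower resistance R2' = R2·R_L/(R2+R_L) = 1.976 Ω.
Then V_out = V_in · R2'/(R1 + R2') = 9.37 × 1.976/11.56 = 1.602 mV.

V_out ≈ 1.60 mV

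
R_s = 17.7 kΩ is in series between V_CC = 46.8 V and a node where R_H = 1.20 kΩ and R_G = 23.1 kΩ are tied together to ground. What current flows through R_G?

I ≈ 0.123 mA

Combine the parallel branches: R_p = (1/1.20 + 1/23.1)⁻¹ = 1.141 kΩ.
Node voltage V_A = V_CC · R_p/(R_s + R_p) = 46.8 × 0.06055 = 2.834 V.
I(R_G) = V_A / R_G = 2.834/23.1 = 0.1227 mA.
(Check via current divider: I_total = 2.484 mA; share G_k/ΣG = 0.04938 → same result.)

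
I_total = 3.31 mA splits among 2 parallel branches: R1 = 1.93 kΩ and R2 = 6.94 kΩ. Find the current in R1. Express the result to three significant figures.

I ≈ 2.59 mA

For two parallel branches, I_k = I_total · (other R)/(sum of R).
I(R1) = 3.31 × 6.94/(1.93 + 6.94) = 3.31 × 0.7824 = 2.590 mA.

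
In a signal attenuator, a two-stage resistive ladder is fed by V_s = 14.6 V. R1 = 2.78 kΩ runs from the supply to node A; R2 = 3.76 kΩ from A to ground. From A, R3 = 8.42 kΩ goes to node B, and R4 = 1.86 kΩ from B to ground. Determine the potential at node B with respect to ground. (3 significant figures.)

V_B ≈ 1.31 V

The second stage (R3 + R4 = 10.28 kΩ) loads node A in parallel with R2.
R2 ‖ (R3+R4) = 2.753 kΩ.
So V_A = 14.6 × 0.4976 = 7.264 V.
Then the unloaded second divider: V_B = V_A × R4/(R3+R4) = 7.264 × 0.1809 = 1.314 V.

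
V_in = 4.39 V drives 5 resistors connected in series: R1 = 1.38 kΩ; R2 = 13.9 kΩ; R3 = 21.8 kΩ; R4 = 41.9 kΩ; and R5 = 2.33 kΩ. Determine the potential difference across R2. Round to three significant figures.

ΣR = 1.38 + 13.9 + 21.8 + 41.9 + 2.33 = 81.31 kΩ.
By the voltage-divider rule, V = 4.39 × 13.90/81.31 = 0.7505 V.

V ≈ 0.750 V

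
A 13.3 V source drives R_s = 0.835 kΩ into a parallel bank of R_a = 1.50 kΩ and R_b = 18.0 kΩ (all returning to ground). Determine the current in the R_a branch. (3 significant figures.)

I ≈ 5.53 mA

Equivalent of the parallel group: R_p = 1.385 kΩ.
Node voltage V_A = V_in · R_p/(R_s + R_p) = 13.3 × 0.6238 = 8.297 V.
I(R_a) = V_A / R_a = 8.297/1.50 = 5.531 mA.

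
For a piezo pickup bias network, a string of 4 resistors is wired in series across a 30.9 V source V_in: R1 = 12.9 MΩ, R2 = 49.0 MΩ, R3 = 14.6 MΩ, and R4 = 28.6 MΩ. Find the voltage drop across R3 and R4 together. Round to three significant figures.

V ≈ 12.7 V

ΣR = 12.9 + 49.0 + 14.6 + 28.6 = 105.1 MΩ.
R_{R3..R4} = 14.6 + 28.6 = 43.20 MΩ.
By the voltage-divider rule, V = 30.9 × 43.20/105.1 = 12.70 V.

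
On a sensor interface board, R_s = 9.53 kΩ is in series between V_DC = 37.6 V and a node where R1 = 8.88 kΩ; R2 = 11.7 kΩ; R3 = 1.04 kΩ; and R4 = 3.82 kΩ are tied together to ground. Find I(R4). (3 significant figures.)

I ≈ 0.677 mA

Parallel bank: R_p = 1/(1/8.88 + 1/11.7 + 1/1.04 + 1/3.82) = 0.7035 kΩ.
Node voltage V_A = V_DC · R_p/(R_s + R_p) = 37.6 × 0.06875 = 2.585 V.
Branch current I = V_A/R4 = 2.585/3.82 = 0.6767 mA.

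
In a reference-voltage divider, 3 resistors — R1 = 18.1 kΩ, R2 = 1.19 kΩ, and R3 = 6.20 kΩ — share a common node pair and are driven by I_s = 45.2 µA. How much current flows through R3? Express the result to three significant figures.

Conductances: ΣG = 1/18.1 + 1/1.19 + 1/6.20 = 1.057 (1/kΩ).
Current divider: I(R3) = I_s · G_k/ΣG = 45.2 × (0.1613/1.057) = 45.2 × 0.1526 = 6.898 µA.

I ≈ 6.90 µA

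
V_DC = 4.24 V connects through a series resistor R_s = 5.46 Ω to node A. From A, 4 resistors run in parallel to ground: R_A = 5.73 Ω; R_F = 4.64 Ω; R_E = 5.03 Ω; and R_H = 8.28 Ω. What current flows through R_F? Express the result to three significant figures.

I ≈ 0.187 A

Equivalent of the parallel group: R_p = 1.409 Ω.
V_A = 4.24 × 1.409/6.869 = 0.8698 V.
Branch current I = V_A/R_F = 0.8698/4.64 = 0.1875 A.
(Check via current divider: I_total = 0.6172 A; share G_k/ΣG = 0.3037 → same result.)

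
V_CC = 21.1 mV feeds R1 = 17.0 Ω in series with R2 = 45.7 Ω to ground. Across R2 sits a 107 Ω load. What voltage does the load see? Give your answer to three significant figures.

The load sits in parallel with R2, giving an effective lower resistance R2' = R2·R_L/(R2+R_L) = 32.02 Ω.
Voltage divider with the loaded lower leg: V_out = 21.1 × 32.02/(17.0 + 32.02) = 21.1 × 0.6532 = 13.78 mV.

V_out ≈ 13.8 mV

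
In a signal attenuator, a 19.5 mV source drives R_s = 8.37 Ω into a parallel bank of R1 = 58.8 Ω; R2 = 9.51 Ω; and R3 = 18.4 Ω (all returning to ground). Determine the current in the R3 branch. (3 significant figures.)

I ≈ 0.428 mA

Parallel bank: R_p = 1/(1/58.8 + 1/9.51 + 1/18.4) = 5.665 Ω.
Node voltage V_A = V_s · R_p/(R_s + R_p) = 19.5 × 0.4037 = 7.871 mV.
Branch current I = V_A/R3 = 7.871/18.4 = 0.4278 mA.
(Equivalently: I_total = 1.389 mA, then current-divider fraction G_k/ΣG = 0.3079.)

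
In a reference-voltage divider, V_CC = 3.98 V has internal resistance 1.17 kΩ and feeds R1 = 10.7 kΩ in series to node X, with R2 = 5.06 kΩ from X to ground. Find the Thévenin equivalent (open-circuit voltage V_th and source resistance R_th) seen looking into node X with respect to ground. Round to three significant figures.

R1' = 1.17 + 10.7 = 11.87 kΩ (source resistance + R1).
With X open, the divider is unloaded: V_th = 3.98 × 5.06/16.93 = 1.190 V.
Zeroing V_CC shorts the top of R1' to ground, so R_th = R1' ‖ R2 = 3.548 kΩ.

V_th ≈ 1.19 V, R_th ≈ 3.55 kΩ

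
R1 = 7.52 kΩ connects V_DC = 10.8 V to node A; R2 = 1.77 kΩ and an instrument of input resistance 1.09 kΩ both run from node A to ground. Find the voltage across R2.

V_out ≈ 0.889 V

R2 ‖ R_L = (1.77 × 1.09)/(1.77 + 1.09) = 0.6746 kΩ.
Then V_out = V_DC · R2'/(R1 + R2') = 10.8 × 0.6746/8.195 = 0.8891 V.
(Unloaded it would be 2.06 V; the load pulls it down.)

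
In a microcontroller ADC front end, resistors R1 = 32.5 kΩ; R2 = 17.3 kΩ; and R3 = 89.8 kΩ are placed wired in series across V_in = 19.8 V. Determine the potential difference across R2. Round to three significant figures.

Total series resistance ΣR = 32.5 + 17.3 + 89.8 = 139.6 kΩ.
By the voltage-divider rule, V = 19.8 × 17.30/139.6 = 2.454 V.

V ≈ 2.45 V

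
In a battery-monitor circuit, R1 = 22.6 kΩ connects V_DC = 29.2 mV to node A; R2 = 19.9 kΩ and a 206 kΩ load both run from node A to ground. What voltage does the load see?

V_out ≈ 13.0 mV

First combine the lower leg with the load: R2 ‖ R_L = 18.15 kΩ.
Now apply the divider: V_out = 29.2 × 0.4454 = 13.00 mV.
(Unloaded it would be 13.7 mV; the load pulls it down.)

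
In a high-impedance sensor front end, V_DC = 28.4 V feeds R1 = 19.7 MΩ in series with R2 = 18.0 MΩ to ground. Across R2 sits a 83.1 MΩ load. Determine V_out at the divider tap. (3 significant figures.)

The load sits in parallel with R2, giving an effective lower resistance R2' = R2·R_L/(R2+R_L) = 14.80 MΩ.
Now apply the divider: V_out = 28.4 × 0.4289 = 12.18 V.
(Unloaded it would be 13.6 V; the load pulls it down.)

V_out ≈ 12.2 V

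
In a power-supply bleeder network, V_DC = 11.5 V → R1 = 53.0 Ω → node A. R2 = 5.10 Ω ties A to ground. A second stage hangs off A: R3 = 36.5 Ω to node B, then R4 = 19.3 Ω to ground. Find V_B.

V_B ≈ 0.322 V

Looking into the second stage from A: R3 + R4 = 55.80 Ω appears in parallel with R2.
Effective lower resistance at A: R2 ‖ 55.80 = 4.673 Ω.
V_A = 11.5 × 4.673/(53.0 + 4.673) = 0.9318 V.
Then the unloaded second divider: V_B = V_A × R4/(R3+R4) = 0.9318 × 0.3459 = 0.3223 V.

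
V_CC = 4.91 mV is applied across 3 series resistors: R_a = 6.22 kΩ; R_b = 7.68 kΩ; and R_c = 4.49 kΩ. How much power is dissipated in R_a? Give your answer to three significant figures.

The common current is I = 4.91/18.39 = 0.2670 µA.
P(R_a) = I²·R_a = (0.2670)² × 6.22 = 0.4434 nW.

P ≈ 0.443 nW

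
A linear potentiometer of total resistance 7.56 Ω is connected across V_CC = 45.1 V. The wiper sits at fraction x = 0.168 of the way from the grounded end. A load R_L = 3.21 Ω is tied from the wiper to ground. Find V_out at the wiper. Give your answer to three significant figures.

V_out ≈ 5.70 V

Lower segment x·R_p = 1.270 Ω; upper segment (1−x)·R_p = 6.290 Ω.
R_L loads the lower segment: effective lower R = 0.9100 Ω.
Then V_out = V_CC · 0.9100/(6.290 + 0.9100) = 5.700 V.
(Unloaded: V_out = x·V_CC = 7.58 V.)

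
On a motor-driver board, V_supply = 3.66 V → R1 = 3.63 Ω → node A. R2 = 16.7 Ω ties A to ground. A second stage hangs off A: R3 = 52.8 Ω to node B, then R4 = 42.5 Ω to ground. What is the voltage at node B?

Node A sees R2 in parallel with the series input of stage 2, R3 + R4 = 95.30 Ω.
R2 ‖ (R3+R4) = 14.21 Ω.
First divider: V_A = V_supply · 14.21/(3.63 + 14.21) = 2.915 V.
Stage 2 is unloaded, so V_B = V_A · R4/(R3+R4) = 2.915 × 42.5/95.30 = 1.300 V.

V_B ≈ 1.30 V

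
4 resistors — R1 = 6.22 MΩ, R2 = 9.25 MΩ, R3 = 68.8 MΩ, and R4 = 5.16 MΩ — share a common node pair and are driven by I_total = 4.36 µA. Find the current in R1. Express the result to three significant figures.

I ≈ 1.47 µA

Conductances: ΣG = 1/6.22 + 1/9.25 + 1/68.8 + 1/5.16 = 0.4772 (1/MΩ).
Current divider: I(R1) = I_total · G_k/ΣG = 4.36 × (0.1608/0.4772) = 4.36 × 0.3369 = 1.469 µA.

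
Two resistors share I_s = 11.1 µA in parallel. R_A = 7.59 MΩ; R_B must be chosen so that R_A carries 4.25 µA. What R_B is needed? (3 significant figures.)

R_B ≈ 4.71 MΩ

Two-branch current divider: I_A = I_s · R_B/(R_A + R_B).
With f = 0.3829, R_B = R_A · f/(1−f) = 7.59 × 0.6204 = 4.709 MΩ.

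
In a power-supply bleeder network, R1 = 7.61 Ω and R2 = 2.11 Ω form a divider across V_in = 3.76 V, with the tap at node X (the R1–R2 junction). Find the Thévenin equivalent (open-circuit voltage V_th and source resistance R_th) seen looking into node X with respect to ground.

V_th ≈ 0.816 V, R_th ≈ 1.65 Ω

Open-circuit (no load on X): V_th = V_in · R2/(R1 + R2) = 3.76 × 2.11/(7.610 + 2.11) = 0.8162 V.
Looking into X with the source shorted: R_th = R1·R2/(R1+R2) = 7.610 × 2.11/9.720 = 1.652 Ω.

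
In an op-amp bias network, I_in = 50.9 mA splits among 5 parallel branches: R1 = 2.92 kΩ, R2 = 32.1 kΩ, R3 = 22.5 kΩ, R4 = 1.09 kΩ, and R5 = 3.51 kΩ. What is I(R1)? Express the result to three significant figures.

I ≈ 10.8 mA

ΣG = 1/2.92 + 1/32.1 + 1/22.5 + 1/1.09 + 1/3.51 = 1.620.
By the current-divider rule, I = I_in · G_k/ΣG = 50.9 × 0.2113 = 10.76 mA.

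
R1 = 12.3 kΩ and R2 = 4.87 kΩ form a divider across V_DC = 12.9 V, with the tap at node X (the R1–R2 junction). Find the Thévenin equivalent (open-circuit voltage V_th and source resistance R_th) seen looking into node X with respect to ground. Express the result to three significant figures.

V_th ≈ 3.66 V, R_th ≈ 3.49 kΩ

V_th is the unloaded tap voltage: V_DC · R2/(R1+R2) = 12.9 × 0.2836 = 3.659 V.
Looking into X with the source shorted: R_th = R1·R2/(R1+R2) = 12.30 × 4.87/17.17 = 3.489 kΩ.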